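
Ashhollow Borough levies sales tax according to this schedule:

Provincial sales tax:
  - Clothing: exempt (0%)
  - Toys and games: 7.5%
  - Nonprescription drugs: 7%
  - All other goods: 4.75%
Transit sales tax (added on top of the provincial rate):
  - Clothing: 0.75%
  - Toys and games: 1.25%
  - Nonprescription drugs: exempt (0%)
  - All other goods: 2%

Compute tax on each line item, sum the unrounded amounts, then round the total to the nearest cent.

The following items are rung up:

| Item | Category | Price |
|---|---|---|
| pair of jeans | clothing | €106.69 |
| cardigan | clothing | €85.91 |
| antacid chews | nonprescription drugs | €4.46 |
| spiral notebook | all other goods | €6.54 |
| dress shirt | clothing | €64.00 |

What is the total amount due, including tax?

€270.28

Pair of jeans €106.69: clothing → 0% + 0.75% transit = 0.75% → €0.800175
Cardigan €85.91: clothing → 0% + 0.75% transit = 0.75% → €0.644325
Antacid chews €4.46: nonprescription drugs → 7% + 0% transit = 7% → €0.3122
Spiral notebook €6.54: all other goods → 4.75% + 2% transit = 6.75% → €0.44145
Dress shirt €64.00: clothing → 0% + 0.75% transit = 0.75% → €0.48
Subtotal = €267.60; unrounded tax = €2.67815 → €2.68; total due = €270.28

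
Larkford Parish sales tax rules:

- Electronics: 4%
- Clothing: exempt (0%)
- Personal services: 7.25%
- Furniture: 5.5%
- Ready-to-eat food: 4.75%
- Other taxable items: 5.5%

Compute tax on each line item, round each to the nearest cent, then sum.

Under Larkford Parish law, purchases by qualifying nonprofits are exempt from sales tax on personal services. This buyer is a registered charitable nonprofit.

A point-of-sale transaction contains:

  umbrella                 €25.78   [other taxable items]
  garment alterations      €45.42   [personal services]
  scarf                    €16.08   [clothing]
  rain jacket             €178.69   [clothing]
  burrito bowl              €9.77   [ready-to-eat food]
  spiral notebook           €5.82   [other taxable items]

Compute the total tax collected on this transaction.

€2.20

Umbrella €25.78: other taxable items → 5.5% → €1.42
Garment alterations €45.42: personal services, buyer-exempt → 0% → €0.00
Scarf €16.08: clothing → 0% → €0.00
Rain jacket €178.69: clothing → 0% → €0.00
Burrito bowl €9.77: ready-to-eat food → 4.75% → €0.46
Spiral notebook €5.82: other taxable items → 5.5% → €0.32
Total tax = €1.42 + €0.46 + €0.32 = €2.20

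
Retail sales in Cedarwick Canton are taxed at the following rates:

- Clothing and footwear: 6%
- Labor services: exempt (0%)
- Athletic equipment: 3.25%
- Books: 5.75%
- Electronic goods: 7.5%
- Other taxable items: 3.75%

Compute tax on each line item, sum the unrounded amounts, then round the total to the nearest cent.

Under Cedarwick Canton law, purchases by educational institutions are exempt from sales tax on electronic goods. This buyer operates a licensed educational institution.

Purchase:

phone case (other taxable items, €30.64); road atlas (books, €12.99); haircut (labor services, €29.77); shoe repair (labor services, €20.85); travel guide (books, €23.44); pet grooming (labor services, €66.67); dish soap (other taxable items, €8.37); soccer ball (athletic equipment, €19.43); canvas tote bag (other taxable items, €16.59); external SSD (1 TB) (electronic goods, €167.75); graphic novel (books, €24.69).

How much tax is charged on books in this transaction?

€3.51

Road atlas €12.99: books → 5.75% → €0.746925
Travel guide €23.44: books → 5.75% → €1.3478
Graphic novel €24.69: books → 5.75% → €1.419675
Tax on books: unrounded sum = €3.5144 → €3.51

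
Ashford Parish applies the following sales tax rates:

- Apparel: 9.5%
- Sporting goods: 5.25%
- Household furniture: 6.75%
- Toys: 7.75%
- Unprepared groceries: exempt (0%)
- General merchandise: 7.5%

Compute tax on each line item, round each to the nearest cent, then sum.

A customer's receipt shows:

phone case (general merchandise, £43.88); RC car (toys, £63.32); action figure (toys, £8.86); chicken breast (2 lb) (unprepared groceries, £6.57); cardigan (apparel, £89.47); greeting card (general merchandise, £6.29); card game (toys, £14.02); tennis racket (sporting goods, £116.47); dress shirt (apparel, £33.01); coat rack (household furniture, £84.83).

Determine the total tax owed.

Phone case £43.88: general merchandise → 7.5% → £3.29
RC car £63.32: toys → 7.75% → £4.91
Action figure £8.86: toys → 7.75% → £0.69
Chicken breast (2 lb) £6.57: unprepared groceries → 0% → £0.00
Cardigan £89.47: apparel → 9.5% → £8.50
Greeting card £6.29: general merchandise → 7.5% → £0.47
Card game £14.02: toys → 7.75% → £1.09
Tennis racket £116.47: sporting goods → 5.25% → £6.11
Dress shirt £33.01: apparel → 9.5% → £3.14
Coat rack £84.83: household furniture → 6.75% → £5.73
Total tax = £3.29 + £4.91 + £0.69 + £8.50 + £0.47 + £1.09 + £6.11 + £3.14 + £5.73 = £33.93

£33.93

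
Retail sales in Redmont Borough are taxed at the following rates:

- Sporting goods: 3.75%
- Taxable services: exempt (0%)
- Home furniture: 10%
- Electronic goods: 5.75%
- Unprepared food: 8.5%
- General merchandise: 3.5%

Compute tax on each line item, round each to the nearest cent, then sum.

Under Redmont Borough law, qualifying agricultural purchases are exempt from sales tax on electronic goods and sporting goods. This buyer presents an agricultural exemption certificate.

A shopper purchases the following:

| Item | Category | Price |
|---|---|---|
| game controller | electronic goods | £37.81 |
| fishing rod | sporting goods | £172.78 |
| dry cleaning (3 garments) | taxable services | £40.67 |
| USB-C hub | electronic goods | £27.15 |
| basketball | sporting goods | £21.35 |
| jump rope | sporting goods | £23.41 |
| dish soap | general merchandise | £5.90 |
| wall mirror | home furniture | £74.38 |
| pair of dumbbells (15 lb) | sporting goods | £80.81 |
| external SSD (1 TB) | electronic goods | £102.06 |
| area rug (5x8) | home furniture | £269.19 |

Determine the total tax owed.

£34.57

Game controller £37.81: electronic goods, buyer-exempt → 0% → £0.00
Fishing rod £172.78: sporting goods, buyer-exempt → 0% → £0.00
Dry cleaning (3 garments) £40.67: taxable services → 0% → £0.00
USB-C hub £27.15: electronic goods, buyer-exempt → 0% → £0.00
Basketball £21.35: sporting goods, buyer-exempt → 0% → £0.00
Jump rope £23.41: sporting goods, buyer-exempt → 0% → £0.00
Dish soap £5.90: general merchandise → 3.5% → £0.21
Wall mirror £74.38: home furniture → 10% → £7.44
Pair of dumbbells (15 lb) £80.81: sporting goods, buyer-exempt → 0% → £0.00
External SSD (1 TB) £102.06: electronic goods, buyer-exempt → 0% → £0.00
Area rug (5x8) £269.19: home furniture → 10% → £26.92
Total tax = £0.21 + £7.44 + £26.92 = £34.57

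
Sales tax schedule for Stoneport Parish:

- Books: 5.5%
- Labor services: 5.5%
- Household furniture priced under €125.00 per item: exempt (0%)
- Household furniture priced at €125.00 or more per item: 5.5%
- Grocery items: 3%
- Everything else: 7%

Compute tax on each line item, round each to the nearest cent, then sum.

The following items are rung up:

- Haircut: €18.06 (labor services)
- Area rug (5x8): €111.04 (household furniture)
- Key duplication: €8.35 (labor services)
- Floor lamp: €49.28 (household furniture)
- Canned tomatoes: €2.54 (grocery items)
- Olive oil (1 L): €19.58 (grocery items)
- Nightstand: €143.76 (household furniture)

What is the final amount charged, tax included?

€362.64

Haircut €18.06: labor services → 5.5% → €0.99
Area rug (5x8) €111.04: household furniture, under €125.00 → 0% → €0.00
Key duplication €8.35: labor services → 5.5% → €0.46
Floor lamp €49.28: household furniture, under €125.00 → 0% → €0.00
Canned tomatoes €2.54: grocery items → 3% → €0.08
Olive oil (1 L) €19.58: grocery items → 3% → €0.59
Nightstand €143.76: household furniture, €125.00 or more → 5.5% → €7.91
Subtotal = €352.61; tax = €10.03; total due = €362.64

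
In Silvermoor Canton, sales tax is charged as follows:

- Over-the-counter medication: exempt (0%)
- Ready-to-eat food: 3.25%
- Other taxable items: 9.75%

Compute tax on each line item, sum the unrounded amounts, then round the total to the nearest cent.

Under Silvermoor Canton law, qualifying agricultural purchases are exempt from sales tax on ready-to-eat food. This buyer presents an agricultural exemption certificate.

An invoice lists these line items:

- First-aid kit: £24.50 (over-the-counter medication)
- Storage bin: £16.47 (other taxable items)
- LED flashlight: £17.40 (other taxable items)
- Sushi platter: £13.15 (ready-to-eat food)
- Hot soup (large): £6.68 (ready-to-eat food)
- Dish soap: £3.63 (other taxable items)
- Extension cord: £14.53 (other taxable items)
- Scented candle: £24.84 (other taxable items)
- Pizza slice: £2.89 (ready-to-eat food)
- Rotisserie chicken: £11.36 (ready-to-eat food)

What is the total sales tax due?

£7.49

First-aid kit £24.50: over-the-counter medication → 0% → £0.00
Storage bin £16.47: other taxable items → 9.75% → £1.605825
LED flashlight £17.40: other taxable items → 9.75% → £1.6965
Sushi platter £13.15: ready-to-eat food, buyer-exempt → 0% → £0.00
Hot soup (large) £6.68: ready-to-eat food, buyer-exempt → 0% → £0.00
Dish soap £3.63: other taxable items → 9.75% → £0.353925
Extension cord £14.53: other taxable items → 9.75% → £1.416675
Scented candle £24.84: other taxable items → 9.75% → £2.4219
Pizza slice £2.89: ready-to-eat food, buyer-exempt → 0% → £0.00
Rotisserie chicken £11.36: ready-to-eat food, buyer-exempt → 0% → £0.00
Unrounded tax sum = £7.494825 → £7.49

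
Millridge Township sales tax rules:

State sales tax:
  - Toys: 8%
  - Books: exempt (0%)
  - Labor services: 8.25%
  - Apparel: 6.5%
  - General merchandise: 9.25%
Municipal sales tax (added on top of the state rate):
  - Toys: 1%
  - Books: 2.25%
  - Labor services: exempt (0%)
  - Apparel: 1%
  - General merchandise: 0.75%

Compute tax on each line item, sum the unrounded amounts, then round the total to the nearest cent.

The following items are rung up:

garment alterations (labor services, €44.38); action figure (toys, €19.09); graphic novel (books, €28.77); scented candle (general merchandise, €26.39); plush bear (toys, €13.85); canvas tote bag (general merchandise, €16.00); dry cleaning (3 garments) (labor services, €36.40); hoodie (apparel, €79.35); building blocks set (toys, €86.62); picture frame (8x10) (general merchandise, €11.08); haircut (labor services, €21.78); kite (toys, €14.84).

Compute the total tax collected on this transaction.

€32.50

Garment alterations €44.38: labor services → 8.25% + 0% municipal = 8.25% → €3.66135
Action figure €19.09: toys → 8% + 1% municipal = 9% → €1.7181
Graphic novel €28.77: books → 0% + 2.25% municipal = 2.25% → €0.647325
Scented candle €26.39: general merchandise → 9.25% + 0.75% municipal = 10% → €2.639
Plush bear €13.85: toys → 8% + 1% municipal = 9% → €1.2465
Canvas tote bag €16.00: general merchandise → 9.25% + 0.75% municipal = 10% → €1.60
Dry cleaning (3 garments) €36.40: labor services → 8.25% + 0% municipal = 8.25% → €3.003
Hoodie €79.35: apparel → 6.5% + 1% municipal = 7.5% → €5.95125
Building blocks set €86.62: toys → 8% + 1% municipal = 9% → €7.7958
Picture frame (8x10) €11.08: general merchandise → 9.25% + 0.75% municipal = 10% → €1.108
Haircut €21.78: labor services → 8.25% + 0% municipal = 8.25% → €1.79685
Kite €14.84: toys → 8% + 1% municipal = 9% → €1.3356
Unrounded tax sum = €32.502775 → €32.50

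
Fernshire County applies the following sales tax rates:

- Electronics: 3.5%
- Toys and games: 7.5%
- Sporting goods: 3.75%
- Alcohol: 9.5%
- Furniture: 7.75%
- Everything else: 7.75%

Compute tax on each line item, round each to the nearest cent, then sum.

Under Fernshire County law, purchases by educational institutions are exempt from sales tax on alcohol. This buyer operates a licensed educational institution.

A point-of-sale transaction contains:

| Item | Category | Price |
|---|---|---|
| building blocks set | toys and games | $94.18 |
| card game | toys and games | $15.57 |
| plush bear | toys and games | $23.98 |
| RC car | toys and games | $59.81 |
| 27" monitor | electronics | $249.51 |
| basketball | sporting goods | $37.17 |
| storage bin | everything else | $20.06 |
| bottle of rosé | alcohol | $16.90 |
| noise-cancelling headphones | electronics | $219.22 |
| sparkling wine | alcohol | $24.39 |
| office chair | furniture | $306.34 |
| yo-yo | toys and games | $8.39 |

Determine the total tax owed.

Building blocks set $94.18: toys and games → 7.5% → $7.06
Card game $15.57: toys and games → 7.5% → $1.17
Plush bear $23.98: toys and games → 7.5% → $1.80
RC car $59.81: toys and games → 7.5% → $4.49
27" monitor $249.51: electronics → 3.5% → $8.73
Basketball $37.17: sporting goods → 3.75% → $1.39
Storage bin $20.06: everything else → 7.75% → $1.55
Bottle of rosé $16.90: alcohol, buyer-exempt → 0% → $0.00
Noise-cancelling headphones $219.22: electronics → 3.5% → $7.67
Sparkling wine $24.39: alcohol, buyer-exempt → 0% → $0.00
Office chair $306.34: furniture → 7.75% → $23.74
Yo-yo $8.39: toys and games → 7.5% → $0.63
Total tax = $7.06 + $1.17 + $1.80 + $4.49 + $8.73 + $1.39 + $1.55 + $7.67 + $23.74 + $0.63 = $58.23

$58.23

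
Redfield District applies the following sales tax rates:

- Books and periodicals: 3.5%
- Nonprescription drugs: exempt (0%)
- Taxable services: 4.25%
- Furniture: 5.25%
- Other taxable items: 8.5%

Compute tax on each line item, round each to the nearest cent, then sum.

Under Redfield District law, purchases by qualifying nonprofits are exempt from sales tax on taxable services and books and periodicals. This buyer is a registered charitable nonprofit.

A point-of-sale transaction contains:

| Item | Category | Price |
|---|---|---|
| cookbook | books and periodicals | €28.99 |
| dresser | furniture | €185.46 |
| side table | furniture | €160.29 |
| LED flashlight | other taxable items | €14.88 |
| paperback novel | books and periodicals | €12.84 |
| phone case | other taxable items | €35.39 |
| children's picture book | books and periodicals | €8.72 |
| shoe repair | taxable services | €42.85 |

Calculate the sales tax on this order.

Cookbook €28.99: books and periodicals, buyer-exempt → 0% → €0.00
Dresser €185.46: furniture → 5.25% → €9.74
Side table €160.29: furniture → 5.25% → €8.42
LED flashlight €14.88: other taxable items → 8.5% → €1.26
Paperback novel €12.84: books and periodicals, buyer-exempt → 0% → €0.00
Phone case €35.39: other taxable items → 8.5% → €3.01
Children's picture book €8.72: books and periodicals, buyer-exempt → 0% → €0.00
Shoe repair €42.85: taxable services, buyer-exempt → 0% → €0.00
Total tax = €9.74 + €8.42 + €1.26 + €3.01 = €22.43

€22.43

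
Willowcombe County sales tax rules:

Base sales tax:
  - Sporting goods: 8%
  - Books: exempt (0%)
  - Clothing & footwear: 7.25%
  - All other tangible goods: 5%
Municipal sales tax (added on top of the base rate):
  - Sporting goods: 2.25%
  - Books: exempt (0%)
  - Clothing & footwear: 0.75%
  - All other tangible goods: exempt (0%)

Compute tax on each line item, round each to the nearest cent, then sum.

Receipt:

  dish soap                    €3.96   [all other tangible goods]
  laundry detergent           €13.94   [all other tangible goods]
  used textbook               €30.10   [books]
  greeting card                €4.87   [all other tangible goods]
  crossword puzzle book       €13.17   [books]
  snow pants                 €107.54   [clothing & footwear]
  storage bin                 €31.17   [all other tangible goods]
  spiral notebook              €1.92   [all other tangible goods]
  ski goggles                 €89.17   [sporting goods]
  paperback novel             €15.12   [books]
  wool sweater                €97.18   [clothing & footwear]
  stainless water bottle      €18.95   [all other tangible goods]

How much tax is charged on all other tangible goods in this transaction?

€3.75

Dish soap €3.96: all other tangible goods → 5% + 0% municipal = 5% → €0.20
Laundry detergent €13.94: all other tangible goods → 5% + 0% municipal = 5% → €0.70
Greeting card €4.87: all other tangible goods → 5% + 0% municipal = 5% → €0.24
Storage bin €31.17: all other tangible goods → 5% + 0% municipal = 5% → €1.56
Spiral notebook €1.92: all other tangible goods → 5% + 0% municipal = 5% → €0.10
Stainless water bottle €18.95: all other tangible goods → 5% + 0% municipal = 5% → €0.95
Tax on all other tangible goods = €0.20 + €0.70 + €0.24 + €1.56 + €0.10 + €0.95 = €3.75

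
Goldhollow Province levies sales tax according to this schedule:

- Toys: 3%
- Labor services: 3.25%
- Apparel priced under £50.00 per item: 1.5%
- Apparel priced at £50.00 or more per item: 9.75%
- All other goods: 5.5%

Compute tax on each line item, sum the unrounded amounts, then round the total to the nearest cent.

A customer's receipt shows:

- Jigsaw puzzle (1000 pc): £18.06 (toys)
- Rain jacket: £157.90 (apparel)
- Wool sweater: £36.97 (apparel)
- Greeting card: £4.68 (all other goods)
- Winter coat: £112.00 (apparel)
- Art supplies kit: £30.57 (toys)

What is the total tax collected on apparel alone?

£26.87

Rain jacket £157.90: apparel, £50.00 or more → 9.75% → £15.39525
Wool sweater £36.97: apparel, under £50.00 → 1.5% → £0.55455
Winter coat £112.00: apparel, £50.00 or more → 9.75% → £10.92
Tax on apparel: unrounded sum = £26.8698 → £26.87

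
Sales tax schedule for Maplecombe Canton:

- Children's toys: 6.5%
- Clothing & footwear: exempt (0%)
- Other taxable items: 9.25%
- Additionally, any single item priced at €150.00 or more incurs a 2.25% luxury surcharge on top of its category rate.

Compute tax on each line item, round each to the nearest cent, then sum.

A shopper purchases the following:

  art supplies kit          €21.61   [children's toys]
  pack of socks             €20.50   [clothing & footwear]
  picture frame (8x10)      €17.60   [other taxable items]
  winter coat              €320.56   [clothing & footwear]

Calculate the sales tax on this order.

Art supplies kit €21.61: children's toys → 6.5% → €1.40
Pack of socks €20.50: clothing & footwear → 0% → €0.00
Picture frame (8x10) €17.60: other taxable items → 9.25% → €1.63
Winter coat €320.56: clothing & footwear → 0% + 2.25% surcharge = 2.25% → €7.21
Total tax = €1.40 + €1.63 + €7.21 = €10.24

€10.24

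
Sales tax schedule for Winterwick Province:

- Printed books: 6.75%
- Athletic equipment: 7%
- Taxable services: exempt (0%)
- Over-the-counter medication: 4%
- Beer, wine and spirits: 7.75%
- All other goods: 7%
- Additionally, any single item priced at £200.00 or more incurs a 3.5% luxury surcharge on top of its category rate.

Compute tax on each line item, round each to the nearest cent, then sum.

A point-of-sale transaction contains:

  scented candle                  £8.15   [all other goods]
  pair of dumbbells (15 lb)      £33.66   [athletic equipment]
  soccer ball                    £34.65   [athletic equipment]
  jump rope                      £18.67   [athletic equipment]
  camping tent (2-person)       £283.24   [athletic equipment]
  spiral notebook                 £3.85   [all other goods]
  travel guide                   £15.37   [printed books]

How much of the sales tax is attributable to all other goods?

£0.84

Scented candle £8.15: all other goods → 7% → £0.57
Spiral notebook £3.85: all other goods → 7% → £0.27
Tax on all other goods = £0.57 + £0.27 = £0.84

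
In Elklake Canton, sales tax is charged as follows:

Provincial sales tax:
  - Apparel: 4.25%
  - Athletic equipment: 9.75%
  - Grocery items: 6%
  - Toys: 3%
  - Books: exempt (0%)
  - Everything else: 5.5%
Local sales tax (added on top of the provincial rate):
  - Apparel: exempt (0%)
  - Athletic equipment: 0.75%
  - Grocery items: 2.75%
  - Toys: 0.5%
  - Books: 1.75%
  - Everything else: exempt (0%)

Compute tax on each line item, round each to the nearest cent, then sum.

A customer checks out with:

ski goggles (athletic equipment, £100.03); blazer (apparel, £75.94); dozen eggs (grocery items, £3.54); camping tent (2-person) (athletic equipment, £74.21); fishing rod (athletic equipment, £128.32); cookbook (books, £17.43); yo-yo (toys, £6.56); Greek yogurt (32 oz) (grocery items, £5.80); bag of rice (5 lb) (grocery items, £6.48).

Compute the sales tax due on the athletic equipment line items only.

Ski goggles £100.03: athletic equipment → 9.75% + 0.75% local = 10.5% → £10.50
Camping tent (2-person) £74.21: athletic equipment → 9.75% + 0.75% local = 10.5% → £7.79
Fishing rod £128.32: athletic equipment → 9.75% + 0.75% local = 10.5% → £13.47
Tax on athletic equipment = £10.50 + £7.79 + £13.47 = £31.76

£31.76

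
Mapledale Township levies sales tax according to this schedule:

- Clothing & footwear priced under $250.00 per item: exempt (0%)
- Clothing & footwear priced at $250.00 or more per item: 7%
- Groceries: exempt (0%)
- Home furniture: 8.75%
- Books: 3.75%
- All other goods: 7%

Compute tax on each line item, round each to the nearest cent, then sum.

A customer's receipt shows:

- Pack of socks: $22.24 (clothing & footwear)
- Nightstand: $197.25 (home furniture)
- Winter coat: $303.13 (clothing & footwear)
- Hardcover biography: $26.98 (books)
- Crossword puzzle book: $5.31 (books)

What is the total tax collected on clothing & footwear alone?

Pack of socks $22.24: clothing & footwear, under $250.00 → 0% → $0.00
Winter coat $303.13: clothing & footwear, $250.00 or more → 7% → $21.22
Tax on clothing & footwear = $0.00 + $21.22 = $21.22

$21.22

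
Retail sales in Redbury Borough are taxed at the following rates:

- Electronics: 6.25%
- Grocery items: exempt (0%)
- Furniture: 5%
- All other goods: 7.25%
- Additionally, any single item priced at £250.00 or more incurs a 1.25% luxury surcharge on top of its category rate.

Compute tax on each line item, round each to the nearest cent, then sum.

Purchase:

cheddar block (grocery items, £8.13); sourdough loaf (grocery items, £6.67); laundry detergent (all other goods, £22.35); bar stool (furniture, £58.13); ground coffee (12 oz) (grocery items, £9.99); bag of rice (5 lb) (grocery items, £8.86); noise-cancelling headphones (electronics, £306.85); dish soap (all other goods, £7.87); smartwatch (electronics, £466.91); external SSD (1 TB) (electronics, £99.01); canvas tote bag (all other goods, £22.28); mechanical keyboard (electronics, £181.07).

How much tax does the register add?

£82.26

Cheddar block £8.13: grocery items → 0% → £0.00
Sourdough loaf £6.67: grocery items → 0% → £0.00
Laundry detergent £22.35: all other goods → 7.25% → £1.62
Bar stool £58.13: furniture → 5% → £2.91
Ground coffee (12 oz) £9.99: grocery items → 0% → £0.00
Bag of rice (5 lb) £8.86: grocery items → 0% → £0.00
Noise-cancelling headphones £306.85: electronics → 6.25% + 1.25% surcharge = 7.5% → £23.01
Dish soap £7.87: all other goods → 7.25% → £0.57
Smartwatch £466.91: electronics → 6.25% + 1.25% surcharge = 7.5% → £35.02
External SSD (1 TB) £99.01: electronics → 6.25% → £6.19
Canvas tote bag £22.28: all other goods → 7.25% → £1.62
Mechanical keyboard £181.07: electronics → 6.25% → £11.32
Total tax = £1.62 + £2.91 + £23.01 + £0.57 + £35.02 + £6.19 + £1.62 + £11.32 = £82.26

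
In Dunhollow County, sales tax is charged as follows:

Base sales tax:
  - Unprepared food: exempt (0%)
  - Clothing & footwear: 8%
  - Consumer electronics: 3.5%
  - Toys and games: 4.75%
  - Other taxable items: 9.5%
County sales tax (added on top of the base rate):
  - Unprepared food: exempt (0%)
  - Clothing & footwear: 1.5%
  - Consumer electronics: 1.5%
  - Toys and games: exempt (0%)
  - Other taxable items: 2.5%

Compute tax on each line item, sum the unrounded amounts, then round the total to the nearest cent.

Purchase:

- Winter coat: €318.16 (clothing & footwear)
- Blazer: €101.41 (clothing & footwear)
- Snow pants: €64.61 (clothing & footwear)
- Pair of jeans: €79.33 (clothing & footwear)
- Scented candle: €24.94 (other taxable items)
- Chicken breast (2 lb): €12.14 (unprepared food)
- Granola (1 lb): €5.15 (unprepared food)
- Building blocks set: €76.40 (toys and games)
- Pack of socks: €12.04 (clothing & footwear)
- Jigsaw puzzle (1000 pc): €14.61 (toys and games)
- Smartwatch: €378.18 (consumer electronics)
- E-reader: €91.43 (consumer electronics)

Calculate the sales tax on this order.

€85.47

Winter coat €318.16: clothing & footwear → 8% + 1.5% county = 9.5% → €30.2252
Blazer €101.41: clothing & footwear → 8% + 1.5% county = 9.5% → €9.63395
Snow pants €64.61: clothing & footwear → 8% + 1.5% county = 9.5% → €6.13795
Pair of jeans €79.33: clothing & footwear → 8% + 1.5% county = 9.5% → €7.53635
Scented candle €24.94: other taxable items → 9.5% + 2.5% county = 12% → €2.9928
Chicken breast (2 lb) €12.14: unprepared food → 0% + 0% county = 0% → €0.00
Granola (1 lb) €5.15: unprepared food → 0% + 0% county = 0% → €0.00
Building blocks set €76.40: toys and games → 4.75% + 0% county = 4.75% → €3.629
Pack of socks €12.04: clothing & footwear → 8% + 1.5% county = 9.5% → €1.1438
Jigsaw puzzle (1000 pc) €14.61: toys and games → 4.75% + 0% county = 4.75% → €0.693975
Smartwatch €378.18: consumer electronics → 3.5% + 1.5% county = 5% → €18.909
E-reader €91.43: consumer electronics → 3.5% + 1.5% county = 5% → €4.5715
Unrounded tax sum = €85.473525 → €85.47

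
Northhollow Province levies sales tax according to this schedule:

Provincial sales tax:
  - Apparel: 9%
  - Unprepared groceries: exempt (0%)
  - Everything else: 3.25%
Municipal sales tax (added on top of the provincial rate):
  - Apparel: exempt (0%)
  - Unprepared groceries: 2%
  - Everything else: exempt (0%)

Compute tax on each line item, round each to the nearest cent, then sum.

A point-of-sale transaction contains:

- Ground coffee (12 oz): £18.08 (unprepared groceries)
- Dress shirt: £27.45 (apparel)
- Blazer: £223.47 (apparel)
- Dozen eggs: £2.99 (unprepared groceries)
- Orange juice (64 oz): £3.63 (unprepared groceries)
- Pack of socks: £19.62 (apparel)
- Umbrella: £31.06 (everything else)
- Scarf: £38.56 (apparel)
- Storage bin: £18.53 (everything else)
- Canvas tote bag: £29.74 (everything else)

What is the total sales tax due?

£30.89

Ground coffee (12 oz) £18.08: unprepared groceries → 0% + 2% municipal = 2% → £0.36
Dress shirt £27.45: apparel → 9% + 0% municipal = 9% → £2.47
Blazer £223.47: apparel → 9% + 0% municipal = 9% → £20.11
Dozen eggs £2.99: unprepared groceries → 0% + 2% municipal = 2% → £0.06
Orange juice (64 oz) £3.63: unprepared groceries → 0% + 2% municipal = 2% → £0.07
Pack of socks £19.62: apparel → 9% + 0% municipal = 9% → £1.77
Umbrella £31.06: everything else → 3.25% + 0% municipal = 3.25% → £1.01
Scarf £38.56: apparel → 9% + 0% municipal = 9% → £3.47
Storage bin £18.53: everything else → 3.25% + 0% municipal = 3.25% → £0.60
Canvas tote bag £29.74: everything else → 3.25% + 0% municipal = 3.25% → £0.97
Total tax = £0.36 + £2.47 + £20.11 + £0.06 + £0.07 + £1.77 + £1.01 + £3.47 + £0.60 + £0.97 = £30.89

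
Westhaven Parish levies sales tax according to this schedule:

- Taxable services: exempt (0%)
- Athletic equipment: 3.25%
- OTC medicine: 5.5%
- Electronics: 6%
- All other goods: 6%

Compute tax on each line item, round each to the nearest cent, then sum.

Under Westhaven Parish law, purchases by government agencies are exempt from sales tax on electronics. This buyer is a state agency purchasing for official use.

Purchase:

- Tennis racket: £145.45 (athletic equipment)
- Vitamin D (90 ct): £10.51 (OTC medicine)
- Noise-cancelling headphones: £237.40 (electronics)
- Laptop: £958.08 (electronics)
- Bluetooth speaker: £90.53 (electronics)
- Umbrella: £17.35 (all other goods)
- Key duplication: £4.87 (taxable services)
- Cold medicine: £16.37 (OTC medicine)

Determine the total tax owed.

Tennis racket £145.45: athletic equipment → 3.25% → £4.73
Vitamin D (90 ct) £10.51: OTC medicine → 5.5% → £0.58
Noise-cancelling headphones £237.40: electronics, buyer-exempt → 0% → £0.00
Laptop £958.08: electronics, buyer-exempt → 0% → £0.00
Bluetooth speaker £90.53: electronics, buyer-exempt → 0% → £0.00
Umbrella £17.35: all other goods → 6% → £1.04
Key duplication £4.87: taxable services → 0% → £0.00
Cold medicine £16.37: OTC medicine → 5.5% → £0.90
Total tax = £4.73 + £0.58 + £1.04 + £0.90 = £7.25

£7.25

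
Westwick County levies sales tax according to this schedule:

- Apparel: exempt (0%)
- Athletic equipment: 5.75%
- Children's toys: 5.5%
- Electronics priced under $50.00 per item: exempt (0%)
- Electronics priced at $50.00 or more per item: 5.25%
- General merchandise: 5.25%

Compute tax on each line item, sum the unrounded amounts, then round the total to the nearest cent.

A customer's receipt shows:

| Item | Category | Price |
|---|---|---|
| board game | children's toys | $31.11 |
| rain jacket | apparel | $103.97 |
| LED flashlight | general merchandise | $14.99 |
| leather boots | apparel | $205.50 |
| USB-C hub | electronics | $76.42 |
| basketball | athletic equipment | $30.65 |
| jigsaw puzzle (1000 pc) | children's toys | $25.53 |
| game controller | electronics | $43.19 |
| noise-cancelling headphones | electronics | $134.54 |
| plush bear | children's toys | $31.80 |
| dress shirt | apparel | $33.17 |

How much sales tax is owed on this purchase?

Board game $31.11: children's toys → 5.5% → $1.71105
Rain jacket $103.97: apparel → 0% → $0.00
LED flashlight $14.99: general merchandise → 5.25% → $0.786975
Leather boots $205.50: apparel → 0% → $0.00
USB-C hub $76.42: electronics, $50.00 or more → 5.25% → $4.01205
Basketball $30.65: athletic equipment → 5.75% → $1.762375
Jigsaw puzzle (1000 pc) $25.53: children's toys → 5.5% → $1.40415
Game controller $43.19: electronics, under $50.00 → 0% → $0.00
Noise-cancelling headphones $134.54: electronics, $50.00 or more → 5.25% → $7.06335
Plush bear $31.80: children's toys → 5.5% → $1.749
Dress shirt $33.17: apparel → 0% → $0.00
Unrounded tax sum = $18.48895 → $18.49

$18.49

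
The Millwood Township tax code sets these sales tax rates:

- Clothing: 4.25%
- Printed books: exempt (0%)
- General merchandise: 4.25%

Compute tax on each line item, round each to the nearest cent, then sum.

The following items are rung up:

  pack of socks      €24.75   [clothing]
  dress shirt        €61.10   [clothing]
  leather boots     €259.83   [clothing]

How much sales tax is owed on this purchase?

Pack of socks €24.75: clothing → 4.25% → €1.05
Dress shirt €61.10: clothing → 4.25% → €2.60
Leather boots €259.83: clothing → 4.25% → €11.04
Total tax = €1.05 + €2.60 + €11.04 = €14.69

€14.69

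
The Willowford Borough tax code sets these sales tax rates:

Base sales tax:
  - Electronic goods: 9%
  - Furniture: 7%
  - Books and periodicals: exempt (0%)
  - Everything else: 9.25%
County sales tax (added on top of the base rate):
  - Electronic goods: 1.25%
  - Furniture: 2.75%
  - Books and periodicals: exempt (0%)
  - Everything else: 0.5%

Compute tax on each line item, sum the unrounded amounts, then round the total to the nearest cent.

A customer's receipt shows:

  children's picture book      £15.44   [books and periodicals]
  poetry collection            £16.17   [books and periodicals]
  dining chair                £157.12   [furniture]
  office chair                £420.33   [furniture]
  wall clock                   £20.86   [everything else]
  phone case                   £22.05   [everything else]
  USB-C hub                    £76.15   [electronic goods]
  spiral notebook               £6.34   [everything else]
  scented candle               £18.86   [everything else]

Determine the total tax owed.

Children's picture book £15.44: books and periodicals → 0% + 0% county = 0% → £0.00
Poetry collection £16.17: books and periodicals → 0% + 0% county = 0% → £0.00
Dining chair £157.12: furniture → 7% + 2.75% county = 9.75% → £15.3192
Office chair £420.33: furniture → 7% + 2.75% county = 9.75% → £40.982175
Wall clock £20.86: everything else → 9.25% + 0.5% county = 9.75% → £2.03385
Phone case £22.05: everything else → 9.25% + 0.5% county = 9.75% → £2.149875
USB-C hub £76.15: electronic goods → 9% + 1.25% county = 10.25% → £7.805375
Spiral notebook £6.34: everything else → 9.25% + 0.5% county = 9.75% → £0.61815
Scented candle £18.86: everything else → 9.25% + 0.5% county = 9.75% → £1.83885
Unrounded tax sum = £70.747475 → £70.75

£70.75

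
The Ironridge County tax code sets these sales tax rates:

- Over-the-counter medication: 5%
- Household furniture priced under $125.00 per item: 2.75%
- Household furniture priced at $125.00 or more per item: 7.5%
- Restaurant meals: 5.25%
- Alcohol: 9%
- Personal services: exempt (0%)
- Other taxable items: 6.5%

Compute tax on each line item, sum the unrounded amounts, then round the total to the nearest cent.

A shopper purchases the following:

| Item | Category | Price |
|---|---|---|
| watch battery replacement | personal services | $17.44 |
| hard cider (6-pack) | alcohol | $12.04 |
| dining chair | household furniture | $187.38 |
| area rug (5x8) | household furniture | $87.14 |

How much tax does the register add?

Watch battery replacement $17.44: personal services → 0% → $0.00
Hard cider (6-pack) $12.04: alcohol → 9% → $1.0836
Dining chair $187.38: household furniture, $125.00 or more → 7.5% → $14.0535
Area rug (5x8) $87.14: household furniture, under $125.00 → 2.75% → $2.39635
Unrounded tax sum = $17.53345 → $17.53

$17.53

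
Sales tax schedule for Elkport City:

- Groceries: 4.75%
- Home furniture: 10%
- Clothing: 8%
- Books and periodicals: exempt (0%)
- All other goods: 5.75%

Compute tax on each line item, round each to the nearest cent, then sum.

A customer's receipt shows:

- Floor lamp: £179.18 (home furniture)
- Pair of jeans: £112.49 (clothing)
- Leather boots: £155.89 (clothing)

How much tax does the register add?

£39.39

Floor lamp £179.18: home furniture → 10% → £17.92
Pair of jeans £112.49: clothing → 8% → £9.00
Leather boots £155.89: clothing → 8% → £12.47
Total tax = £17.92 + £9.00 + £12.47 = £39.39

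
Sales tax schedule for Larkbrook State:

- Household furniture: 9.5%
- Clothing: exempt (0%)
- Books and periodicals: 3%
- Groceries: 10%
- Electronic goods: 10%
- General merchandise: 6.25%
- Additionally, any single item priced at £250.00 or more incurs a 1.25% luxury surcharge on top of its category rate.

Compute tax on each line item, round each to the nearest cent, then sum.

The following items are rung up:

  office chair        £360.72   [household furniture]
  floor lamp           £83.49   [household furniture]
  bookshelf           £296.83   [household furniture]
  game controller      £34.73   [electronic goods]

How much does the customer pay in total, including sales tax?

Office chair £360.72: household furniture → 9.5% + 1.25% surcharge = 10.75% → £38.78
Floor lamp £83.49: household furniture → 9.5% → £7.93
Bookshelf £296.83: household furniture → 9.5% + 1.25% surcharge = 10.75% → £31.91
Game controller £34.73: electronic goods → 10% → £3.47
Subtotal = £775.77; tax = £82.09; total due = £857.86

£857.86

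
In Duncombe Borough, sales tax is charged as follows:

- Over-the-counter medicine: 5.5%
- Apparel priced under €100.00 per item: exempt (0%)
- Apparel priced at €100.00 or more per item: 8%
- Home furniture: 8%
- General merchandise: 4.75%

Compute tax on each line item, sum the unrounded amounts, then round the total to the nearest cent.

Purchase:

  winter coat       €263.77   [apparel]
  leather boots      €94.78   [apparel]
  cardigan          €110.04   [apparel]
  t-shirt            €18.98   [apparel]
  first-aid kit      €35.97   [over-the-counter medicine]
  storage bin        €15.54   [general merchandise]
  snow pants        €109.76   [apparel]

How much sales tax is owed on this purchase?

€41.40

Winter coat €263.77: apparel, €100.00 or more → 8% → €21.1016
Leather boots €94.78: apparel, under €100.00 → 0% → €0.00
Cardigan €110.04: apparel, €100.00 or more → 8% → €8.8032
T-shirt €18.98: apparel, under €100.00 → 0% → €0.00
First-aid kit €35.97: over-the-counter medicine → 5.5% → €1.97835
Storage bin €15.54: general merchandise → 4.75% → €0.73815
Snow pants €109.76: apparel, €100.00 or more → 8% → €8.7808
Unrounded tax sum = €41.4021 → €41.40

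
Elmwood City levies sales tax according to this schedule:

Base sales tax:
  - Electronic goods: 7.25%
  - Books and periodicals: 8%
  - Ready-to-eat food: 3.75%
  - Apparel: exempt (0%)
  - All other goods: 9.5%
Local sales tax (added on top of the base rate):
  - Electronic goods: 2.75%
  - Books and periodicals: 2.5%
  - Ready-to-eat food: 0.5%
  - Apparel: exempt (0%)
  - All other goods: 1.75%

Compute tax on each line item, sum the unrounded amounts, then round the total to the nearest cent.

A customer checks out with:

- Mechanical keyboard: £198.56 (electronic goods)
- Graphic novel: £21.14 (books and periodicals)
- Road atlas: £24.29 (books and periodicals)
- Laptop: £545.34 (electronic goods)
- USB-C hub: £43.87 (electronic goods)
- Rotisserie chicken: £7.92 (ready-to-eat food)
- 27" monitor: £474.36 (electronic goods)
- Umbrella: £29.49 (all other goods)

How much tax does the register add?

Mechanical keyboard £198.56: electronic goods → 7.25% + 2.75% local = 10% → £19.856
Graphic novel £21.14: books and periodicals → 8% + 2.5% local = 10.5% → £2.2197
Road atlas £24.29: books and periodicals → 8% + 2.5% local = 10.5% → £2.55045
Laptop £545.34: electronic goods → 7.25% + 2.75% local = 10% → £54.534
USB-C hub £43.87: electronic goods → 7.25% + 2.75% local = 10% → £4.387
Rotisserie chicken £7.92: ready-to-eat food → 3.75% + 0.5% local = 4.25% → £0.3366
27" monitor £474.36: electronic goods → 7.25% + 2.75% local = 10% → £47.436
Umbrella £29.49: all other goods → 9.5% + 1.75% local = 11.25% → £3.317625
Unrounded tax sum = £134.637375 → £134.64

£134.64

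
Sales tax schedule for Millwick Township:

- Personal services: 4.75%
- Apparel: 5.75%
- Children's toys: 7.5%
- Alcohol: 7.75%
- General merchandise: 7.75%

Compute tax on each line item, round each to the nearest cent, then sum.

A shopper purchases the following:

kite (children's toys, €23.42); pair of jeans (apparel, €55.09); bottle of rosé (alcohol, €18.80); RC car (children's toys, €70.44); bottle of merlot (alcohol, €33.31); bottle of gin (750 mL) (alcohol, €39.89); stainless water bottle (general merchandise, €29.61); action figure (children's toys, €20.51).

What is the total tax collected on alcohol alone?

Bottle of rosé €18.80: alcohol → 7.75% → €1.46
Bottle of merlot €33.31: alcohol → 7.75% → €2.58
Bottle of gin (750 mL) €39.89: alcohol → 7.75% → €3.09
Tax on alcohol = €1.46 + €2.58 + €3.09 = €7.13

€7.13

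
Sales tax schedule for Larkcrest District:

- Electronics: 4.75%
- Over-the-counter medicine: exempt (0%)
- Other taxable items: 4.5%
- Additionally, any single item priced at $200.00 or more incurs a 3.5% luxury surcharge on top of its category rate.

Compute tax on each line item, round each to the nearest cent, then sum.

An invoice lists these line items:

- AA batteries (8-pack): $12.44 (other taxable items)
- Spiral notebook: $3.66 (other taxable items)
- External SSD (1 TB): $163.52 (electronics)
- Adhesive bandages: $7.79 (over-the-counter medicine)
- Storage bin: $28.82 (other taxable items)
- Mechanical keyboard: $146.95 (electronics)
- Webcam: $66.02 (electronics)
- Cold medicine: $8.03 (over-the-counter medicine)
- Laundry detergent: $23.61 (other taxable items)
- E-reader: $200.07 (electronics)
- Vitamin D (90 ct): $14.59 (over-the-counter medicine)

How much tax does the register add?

$37.48

AA batteries (8-pack) $12.44: other taxable items → 4.5% → $0.56
Spiral notebook $3.66: other taxable items → 4.5% → $0.16
External SSD (1 TB) $163.52: electronics → 4.75% → $7.77
Adhesive bandages $7.79: over-the-counter medicine → 0% → $0.00
Storage bin $28.82: other taxable items → 4.5% → $1.30
Mechanical keyboard $146.95: electronics → 4.75% → $6.98
Webcam $66.02: electronics → 4.75% → $3.14
Cold medicine $8.03: over-the-counter medicine → 0% → $0.00
Laundry detergent $23.61: other taxable items → 4.5% → $1.06
E-reader $200.07: electronics → 4.75% + 3.5% surcharge = 8.25% → $16.51
Vitamin D (90 ct) $14.59: over-the-counter medicine → 0% → $0.00
Total tax = $0.56 + $0.16 + $7.77 + $1.30 + $6.98 + $3.14 + $1.06 + $16.51 = $37.48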